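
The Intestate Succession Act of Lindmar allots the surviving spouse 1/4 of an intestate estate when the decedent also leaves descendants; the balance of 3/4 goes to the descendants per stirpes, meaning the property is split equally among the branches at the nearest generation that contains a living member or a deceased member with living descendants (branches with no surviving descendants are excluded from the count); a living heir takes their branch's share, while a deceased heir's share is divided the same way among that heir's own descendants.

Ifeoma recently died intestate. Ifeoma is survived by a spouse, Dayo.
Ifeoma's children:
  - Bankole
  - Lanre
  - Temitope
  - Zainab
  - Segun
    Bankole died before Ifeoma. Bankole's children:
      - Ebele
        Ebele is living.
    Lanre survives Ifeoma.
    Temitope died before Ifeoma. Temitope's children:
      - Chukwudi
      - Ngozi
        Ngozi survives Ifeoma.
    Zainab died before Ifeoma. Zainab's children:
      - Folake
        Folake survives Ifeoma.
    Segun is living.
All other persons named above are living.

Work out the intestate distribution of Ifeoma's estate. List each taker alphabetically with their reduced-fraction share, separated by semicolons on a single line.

Chukwudi 3/40; Dayo 1/4; Ebele 3/20; Folake 3/20; Lanre 3/20; Ngozi 3/40; Segun 3/20

Dayo, as surviving spouse, takes 1/4.
The remaining 3/4 passes to Ifeoma's descendants per stirpes.
The 3/4 is divided into 5 equal shares of 3/20 among Bankole, Lanre, Temitope, Zainab, Segun.
Bankole predeceased; the 3/20 allotted to Bankole's branch passes to Bankole's issue by representation.
Ebele is the sole taker at this level and receives the full 3/20.
Lanre is living and takes 3/20.
Temitope predeceased; the 3/20 allotted to Temitope's branch passes to Temitope's issue by representation.
The 3/20 is divided into 2 equal shares of 3/40 among Chukwudi, Ngozi.
Chukwudi is living and takes 3/40.
Ngozi is living and takes 3/40.
Zainab predeceased; the 3/20 allotted to Zainab's branch passes to Zainab's issue by representation.
Folake is the sole taker at this level and receives the full 3/20.
Segun is living and takes 3/20.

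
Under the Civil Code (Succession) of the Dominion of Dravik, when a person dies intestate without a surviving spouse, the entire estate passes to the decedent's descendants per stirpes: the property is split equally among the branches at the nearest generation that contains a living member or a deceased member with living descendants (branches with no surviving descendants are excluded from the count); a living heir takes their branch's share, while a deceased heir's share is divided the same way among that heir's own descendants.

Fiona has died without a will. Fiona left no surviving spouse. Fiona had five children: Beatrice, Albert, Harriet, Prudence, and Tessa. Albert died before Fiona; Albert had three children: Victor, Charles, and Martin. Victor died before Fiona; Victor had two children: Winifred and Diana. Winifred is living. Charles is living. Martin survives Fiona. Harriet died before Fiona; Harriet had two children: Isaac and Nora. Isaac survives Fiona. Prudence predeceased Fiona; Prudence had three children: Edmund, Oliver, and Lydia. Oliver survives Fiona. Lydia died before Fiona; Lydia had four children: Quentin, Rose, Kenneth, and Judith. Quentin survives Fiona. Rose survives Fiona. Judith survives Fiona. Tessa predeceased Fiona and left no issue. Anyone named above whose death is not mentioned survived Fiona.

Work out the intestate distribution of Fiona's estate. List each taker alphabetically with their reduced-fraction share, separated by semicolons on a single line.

There is no surviving spouse, so the entire estate passes to Fiona's descendants per stirpes.
Tessa left no surviving issue, so that branch lapses and is disregarded.
The estate is divided into 4 equal shares of 1/4 among Beatrice, Albert, Harriet, Prudence.
Beatrice is living and takes 1/4.
Albert predeceased; the 1/4 allotted to Albert's branch passes to Albert's issue by representation.
The 1/4 is divided into 3 equal shares of 1/12 among Victor, Charles, Martin.
Victor predeceased; the 1/12 allotted to Victor's branch passes to Victor's issue by representation.
The 1/12 is divided into 2 equal shares of 1/24 among Winifred, Diana.
Winifred is living and takes 1/24.
Diana is living and takes 1/24.
Charles is living and takes 1/12.
Martin is living and takes 1/12.
Harriet predeceased; the 1/4 allotted to Harriet's branch passes to Harriet's issue by representation.
The 1/4 is divided into 2 equal shares of 1/8 among Isaac, Nora.
Isaac is living and takes 1/8.
Nora is living and takes 1/8.
Prudence predeceased; the 1/4 allotted to Prudence's branch passes to Prudence's issue by representation.
The 1/4 is divided into 3 equal shares of 1/12 among Edmund, Oliver, Lydia.
Edmund is living and takes 1/12.
Oliver is living and takes 1/12.
Lydia predeceased; the 1/12 allotted to Lydia's branch passes to Lydia's issue by representation.
The 1/12 is divided into 4 equal shares of 1/48 among Quentin, Rose, Kenneth, Judith.
Quentin is living and takes 1/48.
Rose is living and takes 1/48.
Kenneth is living and takes 1/48.
Judith is living and takes 1/48.

Beatrice 1/4; Charles 1/12; Diana 1/24; Edmund 1/12; Isaac 1/8; Judith 1/48; Kenneth 1/48; Martin 1/12; Nora 1/8; Oliver 1/12; Quentin 1/48; Rose 1/48; Winifred 1/24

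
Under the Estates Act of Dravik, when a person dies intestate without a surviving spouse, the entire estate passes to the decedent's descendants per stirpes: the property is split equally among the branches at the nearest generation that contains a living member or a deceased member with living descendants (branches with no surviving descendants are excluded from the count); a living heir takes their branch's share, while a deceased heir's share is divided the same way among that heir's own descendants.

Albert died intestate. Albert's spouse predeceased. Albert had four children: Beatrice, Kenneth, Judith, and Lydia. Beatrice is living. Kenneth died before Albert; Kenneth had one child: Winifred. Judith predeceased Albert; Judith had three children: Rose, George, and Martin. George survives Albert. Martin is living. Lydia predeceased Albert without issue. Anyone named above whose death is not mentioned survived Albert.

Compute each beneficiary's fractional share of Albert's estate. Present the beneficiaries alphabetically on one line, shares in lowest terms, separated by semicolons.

There is no surviving spouse, so the entire estate passes to Albert's descendants per stirpes.
Lydia left no surviving issue, so that branch lapses and is disregarded.
The estate is divided into 3 equal shares of 1/3 among Beatrice, Kenneth, Judith.
Beatrice is living and takes 1/3.
Kenneth predeceased; the 1/3 allotted to Kenneth's branch passes to Kenneth's issue by representation.
Winifred is the sole taker at this level and receives the full 1/3.
Judith predeceased; the 1/3 allotted to Judith's branch passes to Judith's issue by representation.
The 1/3 is divided into 3 equal shares of 1/9 among Rose, George, Martin.
Rose is living and takes 1/9.
George is living and takes 1/9.
Martin is living and takes 1/9.

Beatrice 1/3; George 1/9; Martin 1/9; Rose 1/9; Winifred 1/3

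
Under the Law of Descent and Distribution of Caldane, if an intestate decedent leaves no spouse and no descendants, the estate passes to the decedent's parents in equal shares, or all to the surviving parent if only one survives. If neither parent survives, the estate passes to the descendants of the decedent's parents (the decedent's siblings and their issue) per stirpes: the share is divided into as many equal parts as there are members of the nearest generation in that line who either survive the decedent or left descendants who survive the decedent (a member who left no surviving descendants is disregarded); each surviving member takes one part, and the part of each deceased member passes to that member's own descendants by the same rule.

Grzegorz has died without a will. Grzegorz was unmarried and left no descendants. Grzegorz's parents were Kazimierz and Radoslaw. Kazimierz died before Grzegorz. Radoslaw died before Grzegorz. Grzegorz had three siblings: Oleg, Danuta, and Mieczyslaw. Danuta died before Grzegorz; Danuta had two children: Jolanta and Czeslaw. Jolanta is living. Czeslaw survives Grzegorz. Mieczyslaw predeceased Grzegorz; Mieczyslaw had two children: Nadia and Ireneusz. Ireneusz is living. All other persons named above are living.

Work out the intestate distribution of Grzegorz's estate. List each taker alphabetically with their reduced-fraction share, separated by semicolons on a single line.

Neither parent survives and there are no descendants, so the estate passes to Grzegorz's siblings and their issue per stirpes.
The estate is divided into 3 equal shares of 1/3 among Oleg, Danuta, Mieczyslaw.
Oleg is living and takes 1/3.
Danuta predeceased; the 1/3 allotted to Danuta's branch passes to Danuta's issue by representation.
The 1/3 is divided into 2 equal shares of 1/6 among Jolanta, Czeslaw.
Jolanta is living and takes 1/6.
Czeslaw is living and takes 1/6.
Mieczyslaw predeceased; the 1/3 allotted to Mieczyslaw's branch passes to Mieczyslaw's issue by representation.
The 1/3 is divided into 2 equal shares of 1/6 among Nadia, Ireneusz.
Nadia is living and takes 1/6.
Ireneusz is living and takes 1/6.

Czeslaw 1/6; Ireneusz 1/6; Jolanta 1/6; Nadia 1/6; Oleg 1/3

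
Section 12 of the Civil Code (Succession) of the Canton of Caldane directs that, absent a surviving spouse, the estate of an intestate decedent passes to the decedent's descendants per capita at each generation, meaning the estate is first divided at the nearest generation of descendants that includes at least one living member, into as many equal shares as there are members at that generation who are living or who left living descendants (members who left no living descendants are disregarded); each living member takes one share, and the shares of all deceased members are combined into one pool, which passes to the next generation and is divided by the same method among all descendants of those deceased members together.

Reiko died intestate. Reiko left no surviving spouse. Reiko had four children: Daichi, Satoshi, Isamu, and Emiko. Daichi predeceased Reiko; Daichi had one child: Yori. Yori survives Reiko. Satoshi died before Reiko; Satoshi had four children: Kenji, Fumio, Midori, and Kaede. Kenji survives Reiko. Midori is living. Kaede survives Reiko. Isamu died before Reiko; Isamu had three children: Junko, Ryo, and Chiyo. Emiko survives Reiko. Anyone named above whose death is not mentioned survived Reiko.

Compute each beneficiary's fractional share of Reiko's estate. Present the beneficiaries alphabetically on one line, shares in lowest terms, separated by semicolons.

There is no surviving spouse, so the entire estate passes to Reiko's descendants per capita at each generation.
At generation 1 (Daichi, Satoshi, Isamu, Emiko) there are 4 shares of (1)/4 = 1/4 each.
Living: Emiko — each takes 1/4.
Deceased: Daichi, Satoshi, and Isamu. Their combined 3/4 is pooled and carried to generation 2.
At generation 2 (Yori, Kenji, Fumio, Midori, Kaede, Junko, Ryo, Chiyo) there are 8 shares of (3/4)/8 = 3/32 each.
Living: Yori, Kenji, Fumio, Midori, Kaede, Junko, Ryo, and Chiyo — each takes 3/32.

Chiyo 3/32; Emiko 1/4; Fumio 3/32; Junko 3/32; Kaede 3/32; Kenji 3/32; Midori 3/32; Ryo 3/32; Yori 3/32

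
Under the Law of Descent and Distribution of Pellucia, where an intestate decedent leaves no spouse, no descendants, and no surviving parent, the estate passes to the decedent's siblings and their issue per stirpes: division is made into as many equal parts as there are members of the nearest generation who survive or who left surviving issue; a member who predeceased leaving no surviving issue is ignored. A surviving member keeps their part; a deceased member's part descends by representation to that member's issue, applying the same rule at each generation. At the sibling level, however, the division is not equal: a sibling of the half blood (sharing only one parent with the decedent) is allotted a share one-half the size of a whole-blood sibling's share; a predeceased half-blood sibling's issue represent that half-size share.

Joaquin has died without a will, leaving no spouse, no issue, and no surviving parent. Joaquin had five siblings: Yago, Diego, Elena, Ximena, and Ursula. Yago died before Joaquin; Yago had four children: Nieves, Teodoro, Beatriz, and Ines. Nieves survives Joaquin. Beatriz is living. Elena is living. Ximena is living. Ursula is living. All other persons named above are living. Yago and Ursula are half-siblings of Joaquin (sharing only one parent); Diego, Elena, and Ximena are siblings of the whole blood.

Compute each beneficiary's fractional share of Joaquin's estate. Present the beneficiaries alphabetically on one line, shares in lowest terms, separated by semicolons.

No spouse, descendants, or parent survives, so the estate passes to Joaquin's siblings per stirpes.
Half-blood siblings count for one-half the weight of whole-blood siblings at the initial division.
Dividing 1 in proportion to weights (total weight 4): Yago (weight 1/2) → 1/8; Diego (weight 1) → 1/4; Elena (weight 1) → 1/4; Ximena (weight 1) → 1/4; Ursula (weight 1/2) → 1/8.
Yago predeceased; the 1/8 allotted to Yago's branch passes to Yago's issue by representation.
The 1/8 is divided into 4 equal shares of 1/32 among Nieves, Teodoro, Beatriz, Ines.
Nieves is living and takes 1/32.
Teodoro is living and takes 1/32.
Beatriz is living and takes 1/32.
Ines is living and takes 1/32.
Diego is living and takes 1/4.
Elena is living and takes 1/4.
Ximena is living and takes 1/4.
Ursula is living and takes 1/8.

Beatriz 1/32; Diego 1/4; Elena 1/4; Ines 1/32; Nieves 1/32; Teodoro 1/32; Ursula 1/8; Ximena 1/4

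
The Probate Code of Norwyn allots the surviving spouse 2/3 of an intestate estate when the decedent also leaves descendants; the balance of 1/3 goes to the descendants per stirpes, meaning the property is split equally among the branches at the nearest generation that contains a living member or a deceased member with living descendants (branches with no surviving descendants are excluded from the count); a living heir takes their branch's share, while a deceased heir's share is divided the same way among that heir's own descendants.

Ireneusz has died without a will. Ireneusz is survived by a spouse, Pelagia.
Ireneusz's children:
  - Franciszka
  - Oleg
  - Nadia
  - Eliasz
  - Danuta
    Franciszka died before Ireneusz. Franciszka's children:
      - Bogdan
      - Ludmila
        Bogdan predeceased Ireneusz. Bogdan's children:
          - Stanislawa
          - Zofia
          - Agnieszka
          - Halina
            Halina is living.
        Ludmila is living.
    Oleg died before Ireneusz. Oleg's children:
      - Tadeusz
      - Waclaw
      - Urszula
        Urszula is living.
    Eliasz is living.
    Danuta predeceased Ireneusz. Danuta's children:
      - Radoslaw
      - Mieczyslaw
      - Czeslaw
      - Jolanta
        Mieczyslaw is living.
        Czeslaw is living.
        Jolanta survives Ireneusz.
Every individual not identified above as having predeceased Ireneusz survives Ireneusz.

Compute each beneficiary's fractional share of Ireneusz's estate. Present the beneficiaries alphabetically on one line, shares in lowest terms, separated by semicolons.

Pelagia, as surviving spouse, takes 2/3.
The remaining 1/3 passes to Ireneusz's descendants per stirpes.
The 1/3 is divided into 5 equal shares of 1/15 among Franciszka, Oleg, Nadia, Eliasz, Danuta.
Franciszka predeceased; the 1/15 allotted to Franciszka's branch passes to Franciszka's issue by representation.
The 1/15 is divided into 2 equal shares of 1/30 among Bogdan, Ludmila.
Bogdan predeceased; the 1/30 allotted to Bogdan's branch passes to Bogdan's issue by representation.
The 1/30 is divided into 4 equal shares of 1/120 among Stanislawa, Zofia, Agnieszka, Halina.
Stanislawa is living and takes 1/120.
Zofia is living and takes 1/120.
Agnieszka is living and takes 1/120.
Halina is living and takes 1/120.
Ludmila is living and takes 1/30.
Oleg predeceased; the 1/15 allotted to Oleg's branch passes to Oleg's issue by representation.
The 1/15 is divided into 3 equal shares of 1/45 among Tadeusz, Waclaw, Urszula.
Tadeusz is living and takes 1/45.
Waclaw is living and takes 1/45.
Urszula is living and takes 1/45.
Nadia is living and takes 1/15.
Eliasz is living and takes 1/15.
Danuta predeceased; the 1/15 allotted to Danuta's branch passes to Danuta's issue by representation.
The 1/15 is divided into 4 equal shares of 1/60 among Radoslaw, Mieczyslaw, Czeslaw, Jolanta.
Radoslaw is living and takes 1/60.
Mieczyslaw is living and takes 1/60.
Czeslaw is living and takes 1/60.
Jolanta is living and takes 1/60.

Agnieszka 1/120; Czeslaw 1/60; Eliasz 1/15; Halina 1/120; Jolanta 1/60; Ludmila 1/30; Mieczyslaw 1/60; Nadia 1/15; Pelagia 2/3; Radoslaw 1/60; Stanislawa 1/120; Tadeusz 1/45; Urszula 1/45; Waclaw 1/45; Zofia 1/120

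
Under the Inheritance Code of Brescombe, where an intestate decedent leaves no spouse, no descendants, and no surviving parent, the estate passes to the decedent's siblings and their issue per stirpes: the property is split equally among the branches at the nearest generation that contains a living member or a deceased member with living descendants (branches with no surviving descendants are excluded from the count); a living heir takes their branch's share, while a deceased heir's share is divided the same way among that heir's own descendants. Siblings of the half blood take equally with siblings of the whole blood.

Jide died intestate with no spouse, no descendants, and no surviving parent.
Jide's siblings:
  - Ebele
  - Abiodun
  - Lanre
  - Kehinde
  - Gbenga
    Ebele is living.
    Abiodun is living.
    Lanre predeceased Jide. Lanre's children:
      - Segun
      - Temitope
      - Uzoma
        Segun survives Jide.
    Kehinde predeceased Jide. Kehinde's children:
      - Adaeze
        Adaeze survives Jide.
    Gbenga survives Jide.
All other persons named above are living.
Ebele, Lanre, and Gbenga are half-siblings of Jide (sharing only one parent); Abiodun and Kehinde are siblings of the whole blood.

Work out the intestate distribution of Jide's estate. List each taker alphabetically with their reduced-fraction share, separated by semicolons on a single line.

No spouse, descendants, or parent survives, so the estate passes to Jide's siblings per stirpes.
Half-blood and whole-blood siblings take equally under the stated rule.
The estate is divided into 5 equal shares of 1/5 among Ebele, Abiodun, Lanre, Kehinde, Gbenga.
Ebele is living and takes 1/5.
Abiodun is living and takes 1/5.
Lanre predeceased; the 1/5 allotted to Lanre's branch passes to Lanre's issue by representation.
The 1/5 is divided into 3 equal shares of 1/15 among Segun, Temitope, Uzoma.
Segun is living and takes 1/15.
Temitope is living and takes 1/15.
Uzoma is living and takes 1/15.
Kehinde predeceased; the 1/5 allotted to Kehinde's branch passes to Kehinde's issue by representation.
Adaeze is the sole taker at this level and receives the full 1/5.
Gbenga is living and takes 1/5.

Abiodun 1/5; Adaeze 1/5; Ebele 1/5; Gbenga 1/5; Segun 1/15; Temitope 1/15; Uzoma 1/15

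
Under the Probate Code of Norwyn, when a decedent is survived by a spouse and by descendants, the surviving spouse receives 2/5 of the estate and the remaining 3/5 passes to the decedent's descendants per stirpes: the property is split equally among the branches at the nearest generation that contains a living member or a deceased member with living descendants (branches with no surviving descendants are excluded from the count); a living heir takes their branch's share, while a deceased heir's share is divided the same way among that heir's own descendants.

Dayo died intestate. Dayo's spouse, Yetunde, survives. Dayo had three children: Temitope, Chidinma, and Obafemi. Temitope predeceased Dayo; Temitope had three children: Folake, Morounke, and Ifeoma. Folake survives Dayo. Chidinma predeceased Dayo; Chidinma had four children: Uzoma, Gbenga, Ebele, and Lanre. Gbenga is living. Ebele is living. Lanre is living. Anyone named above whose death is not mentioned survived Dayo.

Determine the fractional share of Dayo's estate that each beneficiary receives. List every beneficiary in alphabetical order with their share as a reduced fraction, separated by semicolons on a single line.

Yetunde, as surviving spouse, takes 2/5.
The remaining 3/5 passes to Dayo's descendants per stirpes.
The 3/5 is divided into 3 equal shares of 1/5 among Temitope, Chidinma, Obafemi.
Temitope predeceased; the 1/5 allotted to Temitope's branch passes to Temitope's issue by representation.
The 1/5 is divided into 3 equal shares of 1/15 among Folake, Morounke, Ifeoma.
Folake is living and takes 1/15.
Morounke is living and takes 1/15.
Ifeoma is living and takes 1/15.
Chidinma predeceased; the 1/5 allotted to Chidinma's branch passes to Chidinma's issue by representation.
The 1/5 is divided into 4 equal shares of 1/20 among Uzoma, Gbenga, Ebele, Lanre.
Uzoma is living and takes 1/20.
Gbenga is living and takes 1/20.
Ebele is living and takes 1/20.
Lanre is living and takes 1/20.
Obafemi is living and takes 1/5.

Ebele 1/20; Folake 1/15; Gbenga 1/20; Ifeoma 1/15; Lanre 1/20; Morounke 1/15; Obafemi 1/5; Uzoma 1/20; Yetunde 2/5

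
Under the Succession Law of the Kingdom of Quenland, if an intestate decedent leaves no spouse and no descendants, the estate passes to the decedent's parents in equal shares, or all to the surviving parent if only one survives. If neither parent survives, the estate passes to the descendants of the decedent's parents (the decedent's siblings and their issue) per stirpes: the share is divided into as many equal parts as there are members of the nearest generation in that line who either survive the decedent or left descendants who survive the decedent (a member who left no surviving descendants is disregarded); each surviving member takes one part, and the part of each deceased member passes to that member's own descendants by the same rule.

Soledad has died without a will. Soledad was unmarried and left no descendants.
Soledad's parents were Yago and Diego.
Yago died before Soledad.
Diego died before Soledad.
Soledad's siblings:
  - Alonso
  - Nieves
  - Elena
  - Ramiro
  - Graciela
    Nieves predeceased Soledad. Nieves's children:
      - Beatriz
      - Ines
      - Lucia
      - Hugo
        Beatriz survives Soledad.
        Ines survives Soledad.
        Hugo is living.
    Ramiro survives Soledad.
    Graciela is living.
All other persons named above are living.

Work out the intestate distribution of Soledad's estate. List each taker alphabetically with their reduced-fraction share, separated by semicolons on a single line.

Neither parent survives and there are no descendants, so the estate passes to Soledad's siblings and their issue per stirpes.
The estate is divided into 5 equal shares of 1/5 among Alonso, Nieves, Elena, Ramiro, Graciela.
Alonso is living and takes 1/5.
Nieves predeceased; the 1/5 allotted to Nieves's branch passes to Nieves's issue by representation.
The 1/5 is divided into 4 equal shares of 1/20 among Beatriz, Ines, Lucia, Hugo.
Beatriz is living and takes 1/20.
Ines is living and takes 1/20.
Lucia is living and takes 1/20.
Hugo is living and takes 1/20.
Elena is living and takes 1/5.
Ramiro is living and takes 1/5.
Graciela is living and takes 1/5.

Alonso 1/5; Beatriz 1/20; Elena 1/5; Graciela 1/5; Hugo 1/20; Ines 1/20; Lucia 1/20; Ramiro 1/5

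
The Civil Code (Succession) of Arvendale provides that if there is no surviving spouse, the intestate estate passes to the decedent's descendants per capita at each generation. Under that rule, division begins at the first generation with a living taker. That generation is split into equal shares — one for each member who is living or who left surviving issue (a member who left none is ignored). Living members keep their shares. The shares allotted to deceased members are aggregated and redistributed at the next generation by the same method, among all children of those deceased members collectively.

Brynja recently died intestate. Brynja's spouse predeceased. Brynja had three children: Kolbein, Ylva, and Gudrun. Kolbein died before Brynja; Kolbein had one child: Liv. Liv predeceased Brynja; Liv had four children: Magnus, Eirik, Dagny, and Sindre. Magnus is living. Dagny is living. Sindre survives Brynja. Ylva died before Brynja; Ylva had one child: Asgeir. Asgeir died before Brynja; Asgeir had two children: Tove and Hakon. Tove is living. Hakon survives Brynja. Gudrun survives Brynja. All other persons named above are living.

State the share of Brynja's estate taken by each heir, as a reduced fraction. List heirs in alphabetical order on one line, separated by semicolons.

There is no surviving spouse, so the entire estate passes to Brynja's descendants per capita at each generation.
At generation 1 (Kolbein, Ylva, Gudrun) there are 3 shares of (1)/3 = 1/3 each.
Living: Gudrun — each takes 1/3.
Deceased: Kolbein and Ylva. Their combined 2/3 is pooled and carried to generation 2.
At generation 2 (Liv, Asgeir) there are 2 shares of (2/3)/2 = 1/3 each.
Deceased: Liv and Asgeir. Their combined 2/3 is pooled and carried to generation 3.
At generation 3 (Magnus, Eirik, Dagny, Sindre, Tove, Hakon) there are 6 shares of (2/3)/6 = 1/9 each.
Living: Magnus, Eirik, Dagny, Sindre, Tove, and Hakon — each takes 1/9.

Dagny 1/9; Eirik 1/9; Gudrun 1/3; Hakon 1/9; Magnus 1/9; Sindre 1/9; Tove 1/9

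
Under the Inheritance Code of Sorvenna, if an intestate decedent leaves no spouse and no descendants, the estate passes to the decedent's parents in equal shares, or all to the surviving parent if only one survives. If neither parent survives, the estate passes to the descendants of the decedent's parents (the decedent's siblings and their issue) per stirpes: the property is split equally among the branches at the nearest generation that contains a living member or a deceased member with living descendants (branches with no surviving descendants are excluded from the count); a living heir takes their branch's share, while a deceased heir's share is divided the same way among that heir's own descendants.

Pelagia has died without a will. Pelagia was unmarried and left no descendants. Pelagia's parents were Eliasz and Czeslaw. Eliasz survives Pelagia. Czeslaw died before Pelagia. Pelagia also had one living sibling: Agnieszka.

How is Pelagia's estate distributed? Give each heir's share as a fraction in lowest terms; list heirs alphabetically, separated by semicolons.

Eliasz 1

Only one parent, Eliasz, survives, so Eliasz takes the entire estate. The siblings take nothing because a surviving parent has priority.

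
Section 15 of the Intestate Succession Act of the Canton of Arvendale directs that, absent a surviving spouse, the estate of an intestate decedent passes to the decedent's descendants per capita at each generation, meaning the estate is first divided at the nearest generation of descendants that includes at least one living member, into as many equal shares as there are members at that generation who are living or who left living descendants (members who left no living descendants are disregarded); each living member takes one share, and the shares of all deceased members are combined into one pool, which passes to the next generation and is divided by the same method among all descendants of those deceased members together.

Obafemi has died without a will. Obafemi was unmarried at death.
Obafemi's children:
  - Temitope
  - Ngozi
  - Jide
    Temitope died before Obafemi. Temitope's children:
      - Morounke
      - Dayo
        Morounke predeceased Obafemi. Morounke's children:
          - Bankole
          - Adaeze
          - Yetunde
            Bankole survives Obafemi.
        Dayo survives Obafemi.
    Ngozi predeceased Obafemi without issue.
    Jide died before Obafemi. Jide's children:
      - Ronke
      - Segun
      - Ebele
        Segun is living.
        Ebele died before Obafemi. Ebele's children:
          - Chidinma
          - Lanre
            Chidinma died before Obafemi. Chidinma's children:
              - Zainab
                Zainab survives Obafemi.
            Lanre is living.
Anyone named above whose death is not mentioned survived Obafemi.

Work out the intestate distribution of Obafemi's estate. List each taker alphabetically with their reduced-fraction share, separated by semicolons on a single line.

Adaeze 2/25; Bankole 2/25; Dayo 1/5; Lanre 2/25; Ronke 1/5; Segun 1/5; Yetunde 2/25; Zainab 2/25

There is no surviving spouse, so the entire estate passes to Obafemi's descendants per capita at each generation.
No one at generation 1 (Temitope, Jide) is living; moving to the next generation.
At generation 2 (Morounke, Dayo, Ronke, Segun, Ebele) there are 5 shares of (1)/5 = 1/5 each.
Living: Dayo, Ronke, and Segun — each takes 1/5.
Deceased: Morounke and Ebele. Their combined 2/5 is pooled and carried to generation 3.
At generation 3 (Bankole, Adaeze, Yetunde, Chidinma, Lanre) there are 5 shares of (2/5)/5 = 2/25 each.
Living: Bankole, Adaeze, Yetunde, and Lanre — each takes 2/25.
Deceased: Chidinma. That 2/25 share is carried to generation 4.
At generation 4 (Zainab) there are 1 shares of (2/25)/1 = 2/25 each.
Living: Zainab — each takes 2/25.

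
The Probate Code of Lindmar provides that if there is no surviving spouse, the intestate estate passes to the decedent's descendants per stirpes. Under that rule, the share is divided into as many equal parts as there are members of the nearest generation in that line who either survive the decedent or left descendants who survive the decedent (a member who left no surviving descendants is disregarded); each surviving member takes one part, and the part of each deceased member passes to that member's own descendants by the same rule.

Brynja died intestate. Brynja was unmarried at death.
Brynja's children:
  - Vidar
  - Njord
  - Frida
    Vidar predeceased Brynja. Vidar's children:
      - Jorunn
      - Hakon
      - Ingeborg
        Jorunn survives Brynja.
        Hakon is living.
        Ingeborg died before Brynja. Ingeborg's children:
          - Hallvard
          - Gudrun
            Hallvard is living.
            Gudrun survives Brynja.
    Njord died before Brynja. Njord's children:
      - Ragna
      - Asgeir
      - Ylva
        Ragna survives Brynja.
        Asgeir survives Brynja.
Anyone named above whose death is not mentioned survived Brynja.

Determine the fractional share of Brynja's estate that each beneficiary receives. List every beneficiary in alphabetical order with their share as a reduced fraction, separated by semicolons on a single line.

Asgeir 1/9; Frida 1/3; Gudrun 1/18; Hakon 1/9; Hallvard 1/18; Jorunn 1/9; Ragna 1/9; Ylva 1/9

There is no surviving spouse, so the entire estate passes to Brynja's descendants per stirpes.
The estate is divided into 3 equal shares of 1/3 among Vidar, Njord, Frida.
Vidar predeceased; the 1/3 allotted to Vidar's branch passes to Vidar's issue by representation.
The 1/3 is divided into 3 equal shares of 1/9 among Jorunn, Hakon, Ingeborg.
Jorunn is living and takes 1/9.
Hakon is living and takes 1/9.
Ingeborg predeceased; the 1/9 allotted to Ingeborg's branch passes to Ingeborg's issue by representation.
The 1/9 is divided into 2 equal shares of 1/18 among Hallvard, Gudrun.
Hallvard is living and takes 1/18.
Gudrun is living and takes 1/18.
Njord predeceased; the 1/3 allotted to Njord's branch passes to Njord's issue by representation.
The 1/3 is divided into 3 equal shares of 1/9 among Ragna, Asgeir, Ylva.
Ragna is living and takes 1/9.
Asgeir is living and takes 1/9.
Ylva is living and takes 1/9.
Frida is living and takes 1/3.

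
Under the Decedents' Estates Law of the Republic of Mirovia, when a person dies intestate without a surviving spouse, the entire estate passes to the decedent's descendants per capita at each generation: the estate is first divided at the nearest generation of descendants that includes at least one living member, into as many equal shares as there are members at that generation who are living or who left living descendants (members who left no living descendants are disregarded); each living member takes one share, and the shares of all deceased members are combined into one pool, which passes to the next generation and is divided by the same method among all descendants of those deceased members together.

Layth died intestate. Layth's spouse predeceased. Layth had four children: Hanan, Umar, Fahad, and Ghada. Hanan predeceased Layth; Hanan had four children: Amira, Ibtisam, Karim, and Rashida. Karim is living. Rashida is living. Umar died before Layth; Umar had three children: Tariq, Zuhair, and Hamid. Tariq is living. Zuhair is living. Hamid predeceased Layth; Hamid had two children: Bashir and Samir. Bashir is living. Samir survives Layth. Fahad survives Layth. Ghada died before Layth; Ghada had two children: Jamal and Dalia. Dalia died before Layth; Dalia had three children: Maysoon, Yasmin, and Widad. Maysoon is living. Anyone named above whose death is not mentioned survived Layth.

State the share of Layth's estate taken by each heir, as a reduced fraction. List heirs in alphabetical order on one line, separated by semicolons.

There is no surviving spouse, so the entire estate passes to Layth's descendants per capita at each generation.
At generation 1 (Hanan, Umar, Fahad, Ghada) there are 4 shares of (1)/4 = 1/4 each.
Living: Fahad — each takes 1/4.
Deceased: Hanan, Umar, and Ghada. Their combined 3/4 is pooled and carried to generation 2.
At generation 2 (Amira, Ibtisam, Karim, Rashida, Tariq, Zuhair, Hamid, Jamal, Dalia) there are 9 shares of (3/4)/9 = 1/12 each.
Living: Amira, Ibtisam, Karim, Rashida, Tariq, Zuhair, and Jamal — each takes 1/12.
Deceased: Hamid and Dalia. Their combined 1/6 is pooled and carried to generation 3.
At generation 3 (Bashir, Samir, Maysoon, Yasmin, Widad) there are 5 shares of (1/6)/5 = 1/30 each.
Living: Bashir, Samir, Maysoon, Yasmin, and Widad — each takes 1/30.

Amira 1/12; Bashir 1/30; Fahad 1/4; Ibtisam 1/12; Jamal 1/12; Karim 1/12; Maysoon 1/30; Rashida 1/12; Samir 1/30; Tariq 1/12; Widad 1/30; Yasmin 1/30; Zuhair 1/12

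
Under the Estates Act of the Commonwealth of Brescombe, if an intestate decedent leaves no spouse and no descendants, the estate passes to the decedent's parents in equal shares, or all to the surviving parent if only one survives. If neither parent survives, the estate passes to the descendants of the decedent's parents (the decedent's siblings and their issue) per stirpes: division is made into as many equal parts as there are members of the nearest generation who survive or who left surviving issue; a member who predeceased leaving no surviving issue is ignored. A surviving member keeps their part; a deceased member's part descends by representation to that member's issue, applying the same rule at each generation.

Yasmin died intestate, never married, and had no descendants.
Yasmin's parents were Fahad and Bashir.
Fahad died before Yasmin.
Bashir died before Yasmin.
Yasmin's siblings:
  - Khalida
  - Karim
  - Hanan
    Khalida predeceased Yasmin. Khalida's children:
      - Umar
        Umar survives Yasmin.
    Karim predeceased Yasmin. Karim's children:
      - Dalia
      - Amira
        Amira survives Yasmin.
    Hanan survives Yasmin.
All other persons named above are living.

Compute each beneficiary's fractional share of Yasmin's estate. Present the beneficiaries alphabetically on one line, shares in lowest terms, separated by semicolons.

Amira 1/6; Dalia 1/6; Hanan 1/3; Umar 1/3

Neither parent survives and there are no descendants, so the estate passes to Yasmin's siblings and their issue per stirpes.
The estate is divided into 3 equal shares of 1/3 among Khalida, Karim, Hanan.
Khalida predeceased; the 1/3 allotted to Khalida's branch passes to Khalida's issue by representation.
Umar is the sole taker at this level and receives the full 1/3.
Karim predeceased; the 1/3 allotted to Karim's branch passes to Karim's issue by representation.
The 1/3 is divided into 2 equal shares of 1/6 among Dalia, Amira.
Dalia is living and takes 1/6.
Amira is living and takes 1/6.
Hanan is living and takes 1/3.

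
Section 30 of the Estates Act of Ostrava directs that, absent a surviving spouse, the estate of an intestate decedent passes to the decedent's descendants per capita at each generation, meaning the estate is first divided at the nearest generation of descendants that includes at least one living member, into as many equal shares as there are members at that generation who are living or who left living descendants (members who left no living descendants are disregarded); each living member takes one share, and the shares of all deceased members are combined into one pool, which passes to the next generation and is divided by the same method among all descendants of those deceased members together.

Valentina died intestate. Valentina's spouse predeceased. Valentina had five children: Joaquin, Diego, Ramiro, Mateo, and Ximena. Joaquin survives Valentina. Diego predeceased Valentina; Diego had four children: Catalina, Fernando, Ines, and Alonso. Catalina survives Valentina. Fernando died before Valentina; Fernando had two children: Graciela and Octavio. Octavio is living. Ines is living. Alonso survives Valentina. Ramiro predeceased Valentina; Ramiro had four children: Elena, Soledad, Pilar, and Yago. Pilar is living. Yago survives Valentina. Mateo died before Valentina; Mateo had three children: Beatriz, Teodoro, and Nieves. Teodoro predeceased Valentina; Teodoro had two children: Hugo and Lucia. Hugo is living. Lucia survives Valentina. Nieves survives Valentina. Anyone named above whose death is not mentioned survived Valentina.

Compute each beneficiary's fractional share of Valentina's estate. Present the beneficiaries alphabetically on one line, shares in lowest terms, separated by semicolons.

There is no surviving spouse, so the entire estate passes to Valentina's descendants per capita at each generation.
At generation 1 (Joaquin, Diego, Ramiro, Mateo, Ximena) there are 5 shares of (1)/5 = 1/5 each.
Living: Joaquin and Ximena — each takes 1/5.
Deceased: Diego, Ramiro, and Mateo. Their combined 3/5 is pooled and carried to generation 2.
At generation 2 (Catalina, Fernando, Ines, Alonso, Elena, Soledad, Pilar, Yago, Beatriz, Teodoro, Nieves) there are 11 shares of (3/5)/11 = 3/55 each.
Living: Catalina, Ines, Alonso, Elena, Soledad, Pilar, Yago, Beatriz, and Nieves — each takes 3/55.
Deceased: Fernando and Teodoro. Their combined 6/55 is pooled and carried to generation 3.
At generation 3 (Graciela, Octavio, Hugo, Lucia) there are 4 shares of (6/55)/4 = 3/110 each.
Living: Graciela, Octavio, Hugo, and Lucia — each takes 3/110.

Alonso 3/55; Beatriz 3/55; Catalina 3/55; Elena 3/55; Graciela 3/110; Hugo 3/110; Ines 3/55; Joaquin 1/5; Lucia 3/110; Nieves 3/55; Octavio 3/110; Pilar 3/55; Soledad 3/55; Ximena 1/5; Yago 3/55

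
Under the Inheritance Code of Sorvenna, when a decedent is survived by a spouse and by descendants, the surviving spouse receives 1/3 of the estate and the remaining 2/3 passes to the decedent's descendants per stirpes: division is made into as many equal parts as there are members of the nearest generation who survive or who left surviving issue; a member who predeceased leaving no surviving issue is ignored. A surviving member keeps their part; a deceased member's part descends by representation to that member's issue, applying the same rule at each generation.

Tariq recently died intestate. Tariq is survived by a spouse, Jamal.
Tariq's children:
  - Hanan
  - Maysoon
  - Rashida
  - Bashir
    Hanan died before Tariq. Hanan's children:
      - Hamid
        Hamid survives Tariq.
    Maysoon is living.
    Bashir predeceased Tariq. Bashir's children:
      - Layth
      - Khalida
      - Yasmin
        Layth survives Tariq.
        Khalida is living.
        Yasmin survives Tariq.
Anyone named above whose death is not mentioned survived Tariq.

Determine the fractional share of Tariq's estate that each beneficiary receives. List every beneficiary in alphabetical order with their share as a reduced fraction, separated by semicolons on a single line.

Hamid 1/6; Jamal 1/3; Khalida 1/18; Layth 1/18; Maysoon 1/6; Rashida 1/6; Yasmin 1/18

Jamal, as surviving spouse, takes 1/3.
The remaining 2/3 passes to Tariq's descendants per stirpes.
The 2/3 is divided into 4 equal shares of 1/6 among Hanan, Maysoon, Rashida, Bashir.
Hanan predeceased; the 1/6 allotted to Hanan's branch passes to Hanan's issue by representation.
Hamid is the sole taker at this level and receives the full 1/6.
Maysoon is living and takes 1/6.
Rashida is living and takes 1/6.
Bashir predeceased; the 1/6 allotted to Bashir's branch passes to Bashir's issue by representation.
The 1/6 is divided into 3 equal shares of 1/18 among Layth, Khalida, Yasmin.
Layth is living and takes 1/18.
Khalida is living and takes 1/18.
Yasmin is living and takes 1/18.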